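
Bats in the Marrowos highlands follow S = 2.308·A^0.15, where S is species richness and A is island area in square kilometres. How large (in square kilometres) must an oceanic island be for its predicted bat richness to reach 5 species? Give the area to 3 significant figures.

5 = 2.308 × A^0.15  ⇒  A^0.15 = 5/2.308 = 2.166
ln A = ln(2.166) / 0.15 = 0.7731 / 0.15 = 5.1537
A = e^5.1537 ≈ 173.1 square kilometres

173 square kilometres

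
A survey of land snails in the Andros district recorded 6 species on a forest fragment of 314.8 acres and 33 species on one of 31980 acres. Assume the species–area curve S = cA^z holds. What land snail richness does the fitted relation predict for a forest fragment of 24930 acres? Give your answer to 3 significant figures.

z = ln(33/6) / ln(31980/314.8) = 1.7047 / 4.6209 = 0.3689
c = 6 / 314.8^0.3689 = 6 / 8.348 = 0.7188
S₃ = 0.7188 × 24930^0.3689 = 0.7188 × 41.88 ≈ 30.1

30.1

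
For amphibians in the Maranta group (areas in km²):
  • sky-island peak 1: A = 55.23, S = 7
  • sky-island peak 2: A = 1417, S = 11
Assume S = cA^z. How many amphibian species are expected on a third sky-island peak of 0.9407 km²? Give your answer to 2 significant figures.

4.0

z = ln(11/7) / ln(1417/55.23) = 0.4520 / 3.2448 = 0.1393
c = 7 / 55.23^0.1393 = 7 / 1.749 = 4.003
S₃ = 4.003 × 0.9407^0.1393 = 4.003 × 0.9915 ≈ 3.969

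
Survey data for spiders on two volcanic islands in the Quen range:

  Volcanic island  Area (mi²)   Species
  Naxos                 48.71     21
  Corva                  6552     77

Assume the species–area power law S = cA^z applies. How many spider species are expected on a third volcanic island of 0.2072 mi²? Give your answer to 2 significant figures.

z = ln(77/21) / ln(6552/48.71) = 1.2993 / 4.9016 = 0.2651
c = 21 / 48.71^0.2651 = 21 / 2.801 = 7.497
S₃ = 7.497 × 0.2072^0.2651 = 7.497 × 0.6589 ≈ 4.939

4.9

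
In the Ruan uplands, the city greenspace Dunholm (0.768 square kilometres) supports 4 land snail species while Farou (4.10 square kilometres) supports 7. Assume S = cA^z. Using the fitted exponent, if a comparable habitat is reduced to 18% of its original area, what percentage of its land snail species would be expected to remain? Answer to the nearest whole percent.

z = ln(7/4) / ln(4.1/0.768) = 0.5596 / 1.6750 = 0.3341
S_new/S_old = (A_new/A_old)^z = 0.18^0.3341 = exp(0.3341 × -1.7148) = 0.5639

56%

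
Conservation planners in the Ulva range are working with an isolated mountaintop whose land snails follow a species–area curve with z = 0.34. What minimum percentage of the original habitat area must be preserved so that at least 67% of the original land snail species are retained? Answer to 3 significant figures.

30.8%

Need (A_new/A_old)^0.34 = 0.67, so A_new/A_old = 0.67^(1/0.34) = 0.67^2.941
ln(A_new/A_old) = ln 0.67 / 0.34 = -0.4005 / 0.34 = -1.1779
A_new/A_old = e^-1.1779 ≈ 0.3079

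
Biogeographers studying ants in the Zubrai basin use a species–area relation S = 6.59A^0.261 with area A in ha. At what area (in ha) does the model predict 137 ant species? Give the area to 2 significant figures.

110000 ha

137 = 6.59 × A^0.261  ⇒  A^0.261 = 137/6.59 = 20.79
ln A = ln(20.79) / 0.261 = 3.0344 / 0.261 = 11.6262
A = e^11.6262 ≈ 111989 ha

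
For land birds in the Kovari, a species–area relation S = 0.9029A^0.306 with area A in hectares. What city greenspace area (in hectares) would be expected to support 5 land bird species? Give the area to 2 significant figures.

270 hectares

5 = 0.9029 × A^0.306  ⇒  A^0.306 = 5/0.9029 = 5.538
ln A = ln(5.538) / 0.306 = 1.7116 / 0.306 = 5.5934
A = e^5.5934 ≈ 268.6 hectares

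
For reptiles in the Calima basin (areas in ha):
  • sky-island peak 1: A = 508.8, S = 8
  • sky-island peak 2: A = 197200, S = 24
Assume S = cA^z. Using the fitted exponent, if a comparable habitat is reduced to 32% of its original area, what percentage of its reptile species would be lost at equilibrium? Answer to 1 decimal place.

18.9%

z = ln(24/8) / ln(197200/508.8) = 1.0986 / 5.9599 = 0.1843
S_new/S_old = (A_new/A_old)^z = 0.32^0.1843 = exp(0.1843 × -1.1394) = 0.8106
Fraction lost = 1 − 0.8106 = 0.1894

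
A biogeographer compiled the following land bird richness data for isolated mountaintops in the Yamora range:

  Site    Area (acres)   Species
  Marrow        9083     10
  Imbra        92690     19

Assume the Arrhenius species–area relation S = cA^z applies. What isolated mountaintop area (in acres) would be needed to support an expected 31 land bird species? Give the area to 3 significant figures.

545000 acres

z = ln(19/10) / ln(92690/9083) = 0.6419 / 2.3229 = 0.2763
c = 10 / 9083^0.2763 = 10 / 12.41 = 0.8059
A = (31/0.8059)^(1/0.2763) ⇒ ln A = ln(38.47)/0.2763 = 13.2087
A = e^13.2087 ≈ 545076 acres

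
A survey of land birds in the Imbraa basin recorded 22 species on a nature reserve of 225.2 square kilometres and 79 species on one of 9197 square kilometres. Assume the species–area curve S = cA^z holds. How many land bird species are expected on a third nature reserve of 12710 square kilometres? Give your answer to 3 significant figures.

z = ln(79/22) / ln(9197/225.2) = 1.2784 / 3.7096 = 0.3446
c = 22 / 225.2^0.3446 = 22 / 6.467 = 3.402
S₃ = 3.402 × 12710^0.3446 = 3.402 × 25.96 ≈ 88.32

88.3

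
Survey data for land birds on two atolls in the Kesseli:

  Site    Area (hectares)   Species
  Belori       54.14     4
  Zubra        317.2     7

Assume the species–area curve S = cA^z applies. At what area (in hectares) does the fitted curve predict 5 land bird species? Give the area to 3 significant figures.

110 hectares

z = ln(7/4) / ln(317.2/54.14) = 0.5596 / 1.7680 = 0.3165
c = 4 / 54.14^0.3165 = 4 / 3.538 = 1.131
A = (5/1.131)^(1/0.3165) ⇒ ln A = ln(4.422)/0.3165 = 4.6965
A = e^4.6965 ≈ 109.6 hectares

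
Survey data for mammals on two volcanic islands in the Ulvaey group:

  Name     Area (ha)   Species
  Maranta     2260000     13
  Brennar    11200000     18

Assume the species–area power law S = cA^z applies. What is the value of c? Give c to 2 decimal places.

0.66

z = ln(S₂/S₁) / ln(A₂/A₁) = ln(18/13) / ln(11200000/2260000) = 0.3254 / 1.6005 = 0.2033
c = S₁ / A₁^z = 13 / 2260000^0.2033 = 13 / 19.58 = 0.6638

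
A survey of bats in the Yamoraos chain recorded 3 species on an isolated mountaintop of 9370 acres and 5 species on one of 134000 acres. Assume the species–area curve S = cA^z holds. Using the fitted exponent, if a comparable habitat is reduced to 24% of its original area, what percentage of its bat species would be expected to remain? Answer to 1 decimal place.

76.0%

z = ln(5/3) / ln(134000/9370) = 0.5108 / 2.6603 = 0.1920
S_new/S_old = (A_new/A_old)^z = 0.24^0.1920 = exp(0.1920 × -1.4271) = 0.7603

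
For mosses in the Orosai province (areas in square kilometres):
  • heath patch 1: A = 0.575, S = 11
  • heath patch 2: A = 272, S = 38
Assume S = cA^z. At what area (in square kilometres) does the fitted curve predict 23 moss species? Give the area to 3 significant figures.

z = ln(38/11) / ln(272/0.575) = 1.2397 / 6.1592 = 0.2013
c = 11 / 0.575^0.2013 = 11 / 0.8946 = 12.3
A = (23/12.3)^(1/0.2013) ⇒ ln A = ln(1.871)/0.2013 = 3.1112
A = e^3.1112 ≈ 22.45 square kilometres

22.4 square kilometres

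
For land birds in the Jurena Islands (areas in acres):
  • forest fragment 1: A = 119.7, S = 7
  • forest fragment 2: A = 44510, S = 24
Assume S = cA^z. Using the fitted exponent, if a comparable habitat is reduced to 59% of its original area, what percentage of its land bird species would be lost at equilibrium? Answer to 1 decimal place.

10.4%

z = ln(24/7) / ln(44510/119.7) = 1.2321 / 5.9185 = 0.2082
S_new/S_old = (A_new/A_old)^z = 0.59^0.2082 = exp(0.2082 × -0.5276) = 0.896
Fraction lost = 1 − 0.896 = 0.104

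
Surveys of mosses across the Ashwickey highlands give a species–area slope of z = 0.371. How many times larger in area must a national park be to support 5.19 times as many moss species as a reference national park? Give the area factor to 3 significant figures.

(A₂/A₁)^0.371 = 5.19, so A₂/A₁ = 5.19^(1/0.371) = 5.19^2.695
ln(A₂/A₁) = ln 5.19 / 0.371 = 1.6467 / 0.371 = 4.4386
A₂/A₁ = e^4.4386 ≈ 84.66

84.7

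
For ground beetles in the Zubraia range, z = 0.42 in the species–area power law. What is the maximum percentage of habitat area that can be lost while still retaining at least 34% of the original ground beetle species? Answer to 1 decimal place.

Need (A_new/A_old)^0.42 = 0.34, so A_new/A_old = 0.34^(1/0.42) = 0.34^2.381
ln(A_new/A_old) = ln 0.34 / 0.42 = -1.0788 / 0.42 = -2.5686
A_new/A_old = e^-2.5686 ≈ 0.07664
Fraction that can be lost = 1 − 0.07664 = 0.9234

92.3%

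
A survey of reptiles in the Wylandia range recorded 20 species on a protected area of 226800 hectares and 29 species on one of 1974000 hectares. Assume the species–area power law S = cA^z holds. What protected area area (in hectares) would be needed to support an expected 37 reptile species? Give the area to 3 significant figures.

8160000 hectares

z = ln(29/20) / ln(1974000/226800) = 0.3716 / 2.1637 = 0.1717
c = 20 / 226800^0.1717 = 20 / 8.312 = 2.406
A = (37/2.406)^(1/0.1717) ⇒ ln A = ln(15.38)/0.1717 = 15.9143
A = e^15.9143 ≈ 8156060 hectares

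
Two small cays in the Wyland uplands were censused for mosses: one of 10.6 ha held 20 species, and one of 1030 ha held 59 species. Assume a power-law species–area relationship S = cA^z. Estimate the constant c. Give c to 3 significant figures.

z = ln(S₂/S₁) / ln(A₂/A₁) = ln(59/20) / ln(1030/10.6) = 1.0818 / 4.5765 = 0.2364
c = S₁ / A₁^z = 20 / 10.6^0.2364 = 20 / 1.747 = 11.45

11.4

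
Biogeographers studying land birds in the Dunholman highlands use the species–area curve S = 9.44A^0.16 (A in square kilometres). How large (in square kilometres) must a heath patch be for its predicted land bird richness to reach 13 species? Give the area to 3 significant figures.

13 = 9.44 × A^0.16  ⇒  A^0.16 = 13/9.44 = 1.377
ln A = ln(1.377) / 0.16 = 0.3200 / 0.16 = 2.0000
A = e^2.0000 ≈ 7.389 square kilometres

7.39 square kilometres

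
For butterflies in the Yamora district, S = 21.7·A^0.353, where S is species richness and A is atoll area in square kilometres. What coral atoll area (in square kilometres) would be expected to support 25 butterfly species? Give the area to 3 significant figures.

1.49 square kilometres

25 = 21.7 × A^0.353  ⇒  A^0.353 = 25/21.7 = 1.152
ln A = ln(1.152) / 0.353 = 0.1416 / 0.353 = 0.4010
A = e^0.4010 ≈ 1.493 square kilometres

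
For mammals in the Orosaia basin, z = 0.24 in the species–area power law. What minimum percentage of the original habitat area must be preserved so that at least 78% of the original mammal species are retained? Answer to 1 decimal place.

35.5%

Need (A_new/A_old)^0.24 = 0.78, so A_new/A_old = 0.78^(1/0.24) = 0.78^4.167
ln(A_new/A_old) = ln 0.78 / 0.24 = -0.2485 / 0.24 = -1.0353
A_new/A_old = e^-1.0353 ≈ 0.3551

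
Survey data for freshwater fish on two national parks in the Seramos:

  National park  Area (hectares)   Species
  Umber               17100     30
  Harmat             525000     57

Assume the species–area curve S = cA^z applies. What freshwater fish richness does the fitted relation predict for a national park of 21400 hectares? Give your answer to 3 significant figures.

31.3

z = ln(57/30) / ln(525000/17100) = 0.6419 / 3.4243 = 0.1874
c = 30 / 17100^0.1874 = 30 / 6.215 = 4.827
S₃ = 4.827 × 21400^0.1874 = 4.827 × 6.482 ≈ 31.29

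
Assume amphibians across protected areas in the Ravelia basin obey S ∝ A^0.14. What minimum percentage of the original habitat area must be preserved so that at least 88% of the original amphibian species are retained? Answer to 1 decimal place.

40.1%

Need (A_new/A_old)^0.14 = 0.88, so A_new/A_old = 0.88^(1/0.14) = 0.88^7.143
ln(A_new/A_old) = ln 0.88 / 0.14 = -0.1278 / 0.14 = -0.9131
A_new/A_old = e^-0.9131 ≈ 0.4013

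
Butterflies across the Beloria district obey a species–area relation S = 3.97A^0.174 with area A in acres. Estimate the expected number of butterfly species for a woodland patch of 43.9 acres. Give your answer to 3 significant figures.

7.67

S = 3.97 × 43.9^0.174 = 3.97 × 1.931 ≈ 7.666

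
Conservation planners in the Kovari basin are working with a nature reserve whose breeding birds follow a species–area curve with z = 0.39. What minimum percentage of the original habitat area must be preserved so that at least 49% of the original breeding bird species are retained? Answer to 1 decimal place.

Need (A_new/A_old)^0.39 = 0.49, so A_new/A_old = 0.49^(1/0.39) = 0.49^2.564
ln(A_new/A_old) = ln 0.49 / 0.39 = -0.7133 / 0.39 = -1.8291
A_new/A_old = e^-1.8291 ≈ 0.1606

16.1%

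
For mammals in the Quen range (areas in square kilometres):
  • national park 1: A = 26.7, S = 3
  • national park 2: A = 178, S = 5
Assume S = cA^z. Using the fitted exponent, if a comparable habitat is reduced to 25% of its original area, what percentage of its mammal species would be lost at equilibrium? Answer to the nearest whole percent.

31%

z = ln(5/3) / ln(178/26.7) = 0.5108 / 1.8971 = 0.2693
S_new/S_old = (A_new/A_old)^z = 0.25^0.2693 = exp(0.2693 × -1.3863) = 0.6885
Fraction lost = 1 − 0.6885 = 0.3115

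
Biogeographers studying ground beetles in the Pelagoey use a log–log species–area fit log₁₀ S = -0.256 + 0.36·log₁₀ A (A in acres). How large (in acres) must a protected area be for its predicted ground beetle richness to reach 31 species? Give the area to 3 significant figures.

71400 acres

31 = 0.5546 × A^0.36  ⇒  A^0.36 = 31/0.5546 = 55.89
ln A = ln(55.89) / 0.36 = 4.0234 / 0.36 = 11.1762
A = e^11.1762 ≈ 71414 acres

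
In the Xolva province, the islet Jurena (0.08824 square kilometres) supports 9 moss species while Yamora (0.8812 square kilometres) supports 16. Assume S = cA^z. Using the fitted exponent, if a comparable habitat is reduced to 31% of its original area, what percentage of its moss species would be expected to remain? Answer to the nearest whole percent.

75%

z = ln(16/9) / ln(0.8812/0.08824) = 0.5754 / 2.3012 = 0.2500
S_new/S_old = (A_new/A_old)^z = 0.31^0.2500 = exp(0.2500 × -1.1712) = 0.7462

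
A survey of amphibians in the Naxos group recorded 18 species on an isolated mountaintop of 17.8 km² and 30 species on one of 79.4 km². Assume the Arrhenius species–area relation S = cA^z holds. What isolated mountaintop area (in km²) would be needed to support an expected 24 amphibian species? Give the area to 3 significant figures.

z = ln(30/18) / ln(79.4/17.8) = 0.5108 / 1.4953 = 0.3416
c = 18 / 17.8^0.3416 = 18 / 2.674 = 6.731
A = (24/6.731)^(1/0.3416) ⇒ ln A = ln(3.565)/0.3416 = 3.7213
A = e^3.7213 ≈ 41.32 km²

41.3 km²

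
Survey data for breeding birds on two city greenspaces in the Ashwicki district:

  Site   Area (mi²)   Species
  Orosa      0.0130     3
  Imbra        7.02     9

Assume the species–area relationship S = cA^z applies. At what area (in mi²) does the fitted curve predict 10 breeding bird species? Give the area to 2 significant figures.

13 mi²

z = ln(9/3) / ln(7.02/0.013) = 1.0986 / 6.2916 = 0.1746
c = 3 / 0.013^0.1746 = 3 / 0.4684 = 6.404
A = (10/6.404)^(1/0.1746) ⇒ ln A = ln(1.561)/0.1746 = 2.5521
A = e^2.5521 ≈ 12.83 mi²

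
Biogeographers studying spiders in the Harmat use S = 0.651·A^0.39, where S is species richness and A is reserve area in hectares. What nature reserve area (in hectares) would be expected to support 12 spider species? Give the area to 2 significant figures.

1800 hectares

12 = 0.651 × A^0.39  ⇒  A^0.39 = 12/0.651 = 18.43
ln A = ln(18.43) / 0.39 = 2.9142 / 0.39 = 7.4722
A = e^7.4722 ≈ 1758 hectares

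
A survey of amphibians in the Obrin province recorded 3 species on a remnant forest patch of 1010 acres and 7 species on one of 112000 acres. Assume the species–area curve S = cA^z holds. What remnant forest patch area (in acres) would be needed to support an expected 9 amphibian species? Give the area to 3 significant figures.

453000 acres

z = ln(7/3) / ln(112000/1010) = 0.8473 / 4.7085 = 0.1799
c = 3 / 1010^0.1799 = 3 / 3.472 = 0.864
A = (9/0.864)^(1/0.1799) ⇒ ln A = ln(10.42)/0.1799 = 13.0228
A = e^13.0228 ≈ 452635 acres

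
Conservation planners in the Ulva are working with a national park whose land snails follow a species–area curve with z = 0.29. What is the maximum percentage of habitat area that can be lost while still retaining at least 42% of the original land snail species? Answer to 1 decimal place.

Need (A_new/A_old)^0.29 = 0.42, so A_new/A_old = 0.42^(1/0.29) = 0.42^3.448
ln(A_new/A_old) = ln 0.42 / 0.29 = -0.8675 / 0.29 = -2.9914
A_new/A_old = e^-2.9914 ≈ 0.05022
Fraction that can be lost = 1 − 0.05022 = 0.9498

95.0%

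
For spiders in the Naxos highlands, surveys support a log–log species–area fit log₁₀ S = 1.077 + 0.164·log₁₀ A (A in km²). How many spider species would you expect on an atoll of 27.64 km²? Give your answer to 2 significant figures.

S = 11.94 × 27.64^0.164
ln S = ln 11.94 + 0.164 × ln 27.64 = 2.4799 + 0.164 × 3.3193 = 3.0242
S = e^3.0242 ≈ 20.58

21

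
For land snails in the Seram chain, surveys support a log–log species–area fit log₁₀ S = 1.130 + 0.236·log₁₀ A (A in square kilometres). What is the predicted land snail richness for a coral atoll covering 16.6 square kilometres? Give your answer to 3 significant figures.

S = 13.49 × 16.6^0.236 = 13.49 × 1.941 ≈ 26.18

26.2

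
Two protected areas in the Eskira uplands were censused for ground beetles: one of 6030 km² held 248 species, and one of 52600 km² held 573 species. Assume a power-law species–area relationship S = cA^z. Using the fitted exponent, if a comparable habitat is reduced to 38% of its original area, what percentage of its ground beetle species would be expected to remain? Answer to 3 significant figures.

68.8%

z = ln(573/248) / ln(52600/6030) = 0.8375 / 2.1660 = 0.3866
S_new/S_old = (A_new/A_old)^z = 0.38^0.3866 = exp(0.3866 × -0.9676) = 0.6879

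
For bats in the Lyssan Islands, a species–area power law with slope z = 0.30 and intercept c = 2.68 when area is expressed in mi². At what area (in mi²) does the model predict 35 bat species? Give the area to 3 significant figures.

5250 mi²

35 = 2.68 × A^0.3  ⇒  A^0.3 = 35/2.68 = 13.06
ln A = ln(13.06) / 0.3 = 2.5695 / 0.3 = 8.5651
A = e^8.5651 ≈ 5245 mi²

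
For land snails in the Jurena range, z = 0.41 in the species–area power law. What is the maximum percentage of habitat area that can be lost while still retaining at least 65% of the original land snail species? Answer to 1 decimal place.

Need (A_new/A_old)^0.41 = 0.65, so A_new/A_old = 0.65^(1/0.41) = 0.65^2.439
ln(A_new/A_old) = ln 0.65 / 0.41 = -0.4308 / 0.41 = -1.0507
A_new/A_old = e^-1.0507 ≈ 0.3497
Fraction that can be lost = 1 − 0.3497 = 0.6503

65.0%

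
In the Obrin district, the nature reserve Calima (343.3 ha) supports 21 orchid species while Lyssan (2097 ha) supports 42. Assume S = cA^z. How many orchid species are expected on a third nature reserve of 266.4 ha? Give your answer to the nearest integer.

19

z = ln(42/21) / ln(2097/343.3) = 0.6931 / 1.8097 = 0.3830
c = 21 / 343.3^0.3830 = 21 / 9.359 = 2.244
S₃ = 2.244 × 266.4^0.3830 = 2.244 × 8.493 ≈ 19.06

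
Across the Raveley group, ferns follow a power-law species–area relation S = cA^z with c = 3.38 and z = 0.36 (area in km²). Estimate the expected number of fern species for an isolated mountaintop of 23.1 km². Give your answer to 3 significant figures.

S = 3.38 × 23.1^0.36
ln S = ln 3.38 + 0.36 × ln 23.1 = 1.2179 + 0.36 × 3.1398 = 2.3482
S = e^2.3482 ≈ 10.47

10.5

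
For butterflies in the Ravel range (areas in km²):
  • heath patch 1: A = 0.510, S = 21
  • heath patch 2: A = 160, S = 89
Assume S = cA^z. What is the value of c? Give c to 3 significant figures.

z = ln(S₂/S₁) / ln(A₂/A₁) = ln(89/21) / ln(160/0.51) = 1.4441 / 5.7485 = 0.2512
c = S₁ / A₁^z = 21 / 0.51^0.2512 = 21 / 0.8444 = 24.87

24.9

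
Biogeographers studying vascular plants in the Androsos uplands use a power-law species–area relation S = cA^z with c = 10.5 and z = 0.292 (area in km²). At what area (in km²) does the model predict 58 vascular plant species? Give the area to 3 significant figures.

58 = 10.5 × A^0.292  ⇒  A^0.292 = 58/10.5 = 5.524
ln A = ln(5.524) / 0.292 = 1.7091 / 0.292 = 5.8530
A = e^5.8530 ≈ 348.3 km²

348 km²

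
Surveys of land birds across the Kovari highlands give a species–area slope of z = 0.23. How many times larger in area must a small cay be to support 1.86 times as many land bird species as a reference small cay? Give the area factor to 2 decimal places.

14.85

(A₂/A₁)^0.23 = 1.86, so A₂/A₁ = 1.86^(1/0.23) = 1.86^4.348
ln(A₂/A₁) = ln 1.86 / 0.23 = 0.6206 / 0.23 = 2.6982
A₂/A₁ = e^2.6982 ≈ 14.85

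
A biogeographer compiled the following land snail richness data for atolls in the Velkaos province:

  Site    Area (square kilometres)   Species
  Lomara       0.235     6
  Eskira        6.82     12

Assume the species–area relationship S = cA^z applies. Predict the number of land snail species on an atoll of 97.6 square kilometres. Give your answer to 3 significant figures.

z = ln(12/6) / ln(6.82/0.235) = 0.6931 / 3.3680 = 0.2058
c = 6 / 0.235^0.2058 = 6 / 0.7423 = 8.083
S₃ = 8.083 × 97.6^0.2058 = 8.083 × 2.567 ≈ 20.75

20.8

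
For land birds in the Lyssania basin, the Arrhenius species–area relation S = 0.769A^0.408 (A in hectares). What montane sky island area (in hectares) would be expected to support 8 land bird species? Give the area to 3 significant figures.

311 hectares

8 = 0.769 × A^0.408  ⇒  A^0.408 = 8/0.769 = 10.4
ln A = ln(10.4) / 0.408 = 2.3421 / 0.408 = 5.7405
A = e^5.7405 ≈ 311.2 hectares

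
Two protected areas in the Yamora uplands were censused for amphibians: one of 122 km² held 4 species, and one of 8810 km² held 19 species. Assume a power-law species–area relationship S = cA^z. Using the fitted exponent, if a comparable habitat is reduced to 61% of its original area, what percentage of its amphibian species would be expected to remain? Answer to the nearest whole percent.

84%

z = ln(19/4) / ln(8810/122) = 1.5581 / 4.2796 = 0.3641
S_new/S_old = (A_new/A_old)^z = 0.61^0.3641 = exp(0.3641 × -0.4943) = 0.8353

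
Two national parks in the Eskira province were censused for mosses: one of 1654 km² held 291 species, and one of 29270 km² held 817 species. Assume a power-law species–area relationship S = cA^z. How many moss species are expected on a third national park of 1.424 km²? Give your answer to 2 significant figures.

23

z = ln(817/291) / ln(29270/1654) = 1.0323 / 2.8734 = 0.3593
c = 291 / 1654^0.3593 = 291 / 14.33 = 20.3
S₃ = 20.3 × 1.424^0.3593 = 20.3 × 1.135 ≈ 23.05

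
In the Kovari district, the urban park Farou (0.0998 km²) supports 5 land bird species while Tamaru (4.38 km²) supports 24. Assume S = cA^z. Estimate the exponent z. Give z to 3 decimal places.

Taking logs: ln S = ln c + z ln A, so z = (ln S₂ − ln S₁)/(ln A₂ − ln A₁).
z = ln(24/5) / ln(4.38/0.0998) = ln(4.8) / ln(43.89) = 1.5686 / 3.7816 = 0.4148

0.415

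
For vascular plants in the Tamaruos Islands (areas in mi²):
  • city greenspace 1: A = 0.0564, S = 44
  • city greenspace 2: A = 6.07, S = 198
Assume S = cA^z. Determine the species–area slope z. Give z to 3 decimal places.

0.321

Taking logs: ln S = ln c + z ln A, so z = (ln S₂ − ln S₁)/(ln A₂ − ln A₁).
z = ln(198/44) / ln(6.07/0.0564) = ln(4.5) / ln(107.6) = 1.5041 / 4.6786 = 0.3215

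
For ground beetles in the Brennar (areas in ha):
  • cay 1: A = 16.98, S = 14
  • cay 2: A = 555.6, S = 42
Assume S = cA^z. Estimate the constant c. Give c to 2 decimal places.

5.74

z = ln(S₂/S₁) / ln(A₂/A₁) = ln(42/14) / ln(555.6/16.98) = 1.0986 / 3.4880 = 0.3150
c = S₁ / A₁^z = 14 / 16.98^0.3150 = 14 / 2.44 = 5.738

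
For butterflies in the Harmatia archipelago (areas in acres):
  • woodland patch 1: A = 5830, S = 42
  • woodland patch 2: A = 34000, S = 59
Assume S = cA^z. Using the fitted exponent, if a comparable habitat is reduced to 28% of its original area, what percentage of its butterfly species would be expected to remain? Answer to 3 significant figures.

78.2%

z = ln(59/42) / ln(34000/5830) = 0.3399 / 1.7633 = 0.1927
S_new/S_old = (A_new/A_old)^z = 0.28^0.1927 = exp(0.1927 × -1.2730) = 0.7824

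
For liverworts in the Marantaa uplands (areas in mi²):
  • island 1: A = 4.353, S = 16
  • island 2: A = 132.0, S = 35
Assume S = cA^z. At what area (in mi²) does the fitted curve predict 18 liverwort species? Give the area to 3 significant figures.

7.27 mi²

z = ln(35/16) / ln(132/4.353) = 0.7828 / 3.4119 = 0.2294
c = 16 / 4.353^0.2294 = 16 / 1.401 = 11.42
A = (18/11.42)^(1/0.2294) ⇒ ln A = ln(1.577)/0.2294 = 1.9843
A = e^1.9843 ≈ 7.274 mi²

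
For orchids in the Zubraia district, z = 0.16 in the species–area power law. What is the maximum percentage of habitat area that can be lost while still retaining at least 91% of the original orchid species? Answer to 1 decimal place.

44.5%

Need (A_new/A_old)^0.16 = 0.91, so A_new/A_old = 0.91^(1/0.16) = 0.91^6.25
ln(A_new/A_old) = ln 0.91 / 0.16 = -0.0943 / 0.16 = -0.5894
A_new/A_old = e^-0.5894 ≈ 0.5546
Fraction that can be lost = 1 − 0.5546 = 0.4454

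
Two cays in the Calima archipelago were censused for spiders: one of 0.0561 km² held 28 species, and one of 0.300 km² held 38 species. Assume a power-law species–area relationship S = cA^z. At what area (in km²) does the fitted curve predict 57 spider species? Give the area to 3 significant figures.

2.78 km²

z = ln(38/28) / ln(0.3/0.0561) = 0.3054 / 1.6766 = 0.1821
c = 28 / 0.0561^0.1821 = 28 / 0.5917 = 47.32
A = (57/47.32)^(1/0.1821) ⇒ ln A = ln(1.205)/0.1821 = 1.0222
A = e^1.0222 ≈ 2.779 km²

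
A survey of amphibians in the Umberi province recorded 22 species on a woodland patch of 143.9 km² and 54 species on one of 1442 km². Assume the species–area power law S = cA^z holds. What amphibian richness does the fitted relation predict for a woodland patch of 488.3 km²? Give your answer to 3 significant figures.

z = ln(54/22) / ln(1442/143.9) = 0.8979 / 2.3047 = 0.3896
c = 22 / 143.9^0.3896 = 22 / 6.931 = 3.174
S₃ = 3.174 × 488.3^0.3896 = 3.174 × 11.16 ≈ 35.41

35.4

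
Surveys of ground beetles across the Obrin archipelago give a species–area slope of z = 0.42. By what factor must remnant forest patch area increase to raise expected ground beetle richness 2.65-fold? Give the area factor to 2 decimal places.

(A₂/A₁)^0.42 = 2.65, so A₂/A₁ = 2.65^(1/0.42) = 2.65^2.381
ln(A₂/A₁) = ln 2.65 / 0.42 = 0.9746 / 0.42 = 2.3204
A₂/A₁ = e^2.3204 ≈ 10.18

10.18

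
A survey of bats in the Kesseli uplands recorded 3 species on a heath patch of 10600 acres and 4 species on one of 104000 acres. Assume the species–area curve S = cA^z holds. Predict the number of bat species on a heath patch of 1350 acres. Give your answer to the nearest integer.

2

z = ln(4/3) / ln(104000/10600) = 0.2877 / 2.2835 = 0.1260
c = 3 / 10600^0.1260 = 3 / 3.214 = 0.9333
S₃ = 0.9333 × 1350^0.1260 = 0.9333 × 2.479 ≈ 2.314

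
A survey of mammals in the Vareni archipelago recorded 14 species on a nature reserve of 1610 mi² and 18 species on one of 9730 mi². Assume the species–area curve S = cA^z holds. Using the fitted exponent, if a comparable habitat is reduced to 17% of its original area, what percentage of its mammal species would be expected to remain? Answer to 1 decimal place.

78.1%

z = ln(18/14) / ln(9730/1610) = 0.2513 / 1.7990 = 0.1397
S_new/S_old = (A_new/A_old)^z = 0.17^0.1397 = exp(0.1397 × -1.7720) = 0.7807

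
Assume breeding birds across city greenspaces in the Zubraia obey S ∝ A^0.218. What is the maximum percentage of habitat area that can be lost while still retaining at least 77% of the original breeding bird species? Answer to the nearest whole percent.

70%

Need (A_new/A_old)^0.218 = 0.77, so A_new/A_old = 0.77^(1/0.218) = 0.77^4.587
ln(A_new/A_old) = ln 0.77 / 0.218 = -0.2614 / 0.218 = -1.1989
A_new/A_old = e^-1.1989 ≈ 0.3015
Fraction that can be lost = 1 − 0.3015 = 0.6985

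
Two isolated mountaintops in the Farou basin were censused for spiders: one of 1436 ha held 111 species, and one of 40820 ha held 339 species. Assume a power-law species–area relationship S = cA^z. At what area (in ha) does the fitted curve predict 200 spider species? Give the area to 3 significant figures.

8390 ha

z = ln(339/111) / ln(40820/1436) = 1.1165 / 3.3473 = 0.3335
c = 111 / 1436^0.3335 = 111 / 11.3 = 9.824
A = (200/9.824)^(1/0.3335) ⇒ ln A = ln(20.36)/0.3335 = 9.0349
A = e^9.0349 ≈ 8391 ha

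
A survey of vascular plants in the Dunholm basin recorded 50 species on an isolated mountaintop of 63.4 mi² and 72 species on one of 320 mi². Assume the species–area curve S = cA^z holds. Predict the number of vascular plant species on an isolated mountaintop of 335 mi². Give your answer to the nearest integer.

73

z = ln(72/50) / ln(320/63.4) = 0.3646 / 1.6189 = 0.2252
c = 50 / 63.4^0.2252 = 50 / 2.546 = 19.64
S₃ = 19.64 × 335^0.2252 = 19.64 × 3.705 ≈ 72.75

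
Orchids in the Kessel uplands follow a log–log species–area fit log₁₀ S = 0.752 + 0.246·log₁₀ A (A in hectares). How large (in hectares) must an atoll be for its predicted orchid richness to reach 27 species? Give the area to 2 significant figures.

27 = 5.649 × A^0.246  ⇒  A^0.246 = 27/5.649 = 4.779
ln A = ln(4.779) / 0.246 = 1.5643 / 0.246 = 6.3589
A = e^6.3589 ≈ 577.6 hectares

580 hectares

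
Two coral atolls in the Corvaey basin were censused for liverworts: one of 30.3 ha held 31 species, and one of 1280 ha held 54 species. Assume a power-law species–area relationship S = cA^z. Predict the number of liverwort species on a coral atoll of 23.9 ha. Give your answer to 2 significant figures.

z = ln(54/31) / ln(1280/30.3) = 0.5550 / 3.7435 = 0.1483
c = 31 / 30.3^0.1483 = 31 / 1.658 = 18.7
S₃ = 18.7 × 23.9^0.1483 = 18.7 × 1.601 ≈ 29.93

30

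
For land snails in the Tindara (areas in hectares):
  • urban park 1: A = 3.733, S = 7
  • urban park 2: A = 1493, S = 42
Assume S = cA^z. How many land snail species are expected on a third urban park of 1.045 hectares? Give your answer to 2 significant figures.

z = ln(42/7) / ln(1493/3.733) = 1.7918 / 5.9913 = 0.2991
c = 7 / 3.733^0.2991 = 7 / 1.483 = 4.721
S₃ = 4.721 × 1.045^0.2991 = 4.721 × 1.013 ≈ 4.783

4.8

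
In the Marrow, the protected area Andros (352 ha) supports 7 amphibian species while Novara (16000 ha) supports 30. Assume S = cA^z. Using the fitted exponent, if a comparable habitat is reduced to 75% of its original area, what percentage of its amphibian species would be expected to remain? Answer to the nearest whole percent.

z = ln(30/7) / ln(16000/352) = 1.4553 / 3.8167 = 0.3813
S_new/S_old = (A_new/A_old)^z = 0.75^0.3813 = exp(0.3813 × -0.2877) = 0.8961

90%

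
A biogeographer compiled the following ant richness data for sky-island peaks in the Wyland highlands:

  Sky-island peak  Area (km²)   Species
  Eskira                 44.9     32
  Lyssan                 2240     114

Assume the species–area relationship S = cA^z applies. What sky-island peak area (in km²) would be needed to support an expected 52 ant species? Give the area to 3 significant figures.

z = ln(114/32) / ln(2240/44.9) = 1.2705 / 3.9098 = 0.3249
c = 32 / 44.9^0.3249 = 32 / 3.443 = 9.295
A = (52/9.295)^(1/0.3249) ⇒ ln A = ln(5.594)/0.3249 = 5.2986
A = e^5.2986 ≈ 200 km²

200 km²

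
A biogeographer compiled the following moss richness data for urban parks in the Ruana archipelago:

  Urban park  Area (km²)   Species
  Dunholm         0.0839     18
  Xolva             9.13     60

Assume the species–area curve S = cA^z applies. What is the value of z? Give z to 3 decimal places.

Taking logs: ln S = ln c + z ln A, so z = (ln S₂ − ln S₁)/(ln A₂ − ln A₁).
z = ln(60/18) / ln(9.13/0.0839) = ln(3.333) / ln(108.8) = 1.2040 / 4.6897 = 0.2567

0.257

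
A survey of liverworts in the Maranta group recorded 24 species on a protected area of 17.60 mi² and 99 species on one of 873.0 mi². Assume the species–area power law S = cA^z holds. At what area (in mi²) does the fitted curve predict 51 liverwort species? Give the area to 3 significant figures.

z = ln(99/24) / ln(873/17.6) = 1.4171 / 3.9040 = 0.3630
c = 24 / 17.6^0.3630 = 24 / 2.832 = 8.475
A = (51/8.475)^(1/0.3630) ⇒ ln A = ln(6.018)/0.3630 = 4.9446
A = e^4.9446 ≈ 140.4 mi²

140 mi²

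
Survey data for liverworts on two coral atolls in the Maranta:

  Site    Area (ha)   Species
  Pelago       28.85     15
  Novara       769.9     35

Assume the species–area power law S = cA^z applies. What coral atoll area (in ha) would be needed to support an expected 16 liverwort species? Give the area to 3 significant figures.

z = ln(35/15) / ln(769.9/28.85) = 0.8473 / 3.2842 = 0.2580
c = 15 / 28.85^0.2580 = 15 / 2.381 = 6.301
A = (16/6.301)^(1/0.2580) ⇒ ln A = ln(2.539)/0.2580 = 3.6123
A = e^3.6123 ≈ 37.05 ha

37.0 ha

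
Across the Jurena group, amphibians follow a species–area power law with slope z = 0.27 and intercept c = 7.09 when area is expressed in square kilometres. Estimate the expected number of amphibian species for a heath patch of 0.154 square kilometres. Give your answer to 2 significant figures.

4.3

S = 7.09 × 0.154^0.27 = 7.09 × 0.6034 ≈ 4.278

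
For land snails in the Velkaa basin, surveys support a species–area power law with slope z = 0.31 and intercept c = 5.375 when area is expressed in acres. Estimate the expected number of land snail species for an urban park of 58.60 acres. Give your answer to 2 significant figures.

19

S = 5.375 × 58.6^0.31 = 5.375 × 3.532 ≈ 18.99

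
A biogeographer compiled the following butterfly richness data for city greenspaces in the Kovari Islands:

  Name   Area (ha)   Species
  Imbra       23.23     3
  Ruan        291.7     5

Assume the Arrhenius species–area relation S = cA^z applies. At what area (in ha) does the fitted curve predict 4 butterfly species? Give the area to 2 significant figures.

z = ln(5/3) / ln(291.7/23.23) = 0.5108 / 2.5303 = 0.2019
c = 3 / 23.23^0.2019 = 3 / 1.887 = 1.59
A = (4/1.59)^(1/0.2019) ⇒ ln A = ln(2.516)/0.2019 = 4.5704
A = e^4.5704 ≈ 96.59 ha

97 ha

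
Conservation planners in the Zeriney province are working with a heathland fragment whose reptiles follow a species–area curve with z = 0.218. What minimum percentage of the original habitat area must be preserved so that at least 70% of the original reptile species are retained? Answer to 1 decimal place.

Need (A_new/A_old)^0.218 = 0.7, so A_new/A_old = 0.7^(1/0.218) = 0.7^4.587
ln(A_new/A_old) = ln 0.7 / 0.218 = -0.3567 / 0.218 = -1.6361
A_new/A_old = e^-1.6361 ≈ 0.1947

19.5%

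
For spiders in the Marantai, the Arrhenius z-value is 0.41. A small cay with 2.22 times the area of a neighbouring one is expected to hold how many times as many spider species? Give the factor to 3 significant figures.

S₂/S₁ = (A₂/A₁)^z = 2.22^0.41
ln(S₂/S₁) = 0.41 × ln 2.22 = 0.41 × 0.7975 = 0.3270
S₂/S₁ = e^0.3270 ≈ 1.387

1.39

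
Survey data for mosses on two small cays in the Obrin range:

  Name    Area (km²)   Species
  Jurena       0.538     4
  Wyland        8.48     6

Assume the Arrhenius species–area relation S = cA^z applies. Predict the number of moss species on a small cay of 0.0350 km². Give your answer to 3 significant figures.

2.68

z = ln(6/4) / ln(8.48/0.538) = 0.4055 / 2.7576 = 0.1470
c = 4 / 0.538^0.1470 = 4 / 0.9129 = 4.382
S₃ = 4.382 × 0.035^0.1470 = 4.382 × 0.6108 ≈ 2.677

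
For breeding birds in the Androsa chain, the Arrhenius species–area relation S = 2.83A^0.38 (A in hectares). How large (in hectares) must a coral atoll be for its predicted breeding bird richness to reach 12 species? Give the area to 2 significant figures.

12 = 2.83 × A^0.38  ⇒  A^0.38 = 12/2.83 = 4.24
ln A = ln(4.24) / 0.38 = 1.4446 / 0.38 = 3.8017
A = e^3.8017 ≈ 44.78 hectares

45 hectares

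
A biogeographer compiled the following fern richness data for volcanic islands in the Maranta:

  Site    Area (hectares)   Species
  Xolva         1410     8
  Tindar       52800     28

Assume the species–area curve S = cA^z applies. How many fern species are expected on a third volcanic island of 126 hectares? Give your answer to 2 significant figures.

z = ln(28/8) / ln(52800/1410) = 1.2528 / 3.6229 = 0.3458
c = 8 / 1410^0.3458 = 8 / 12.27 = 0.6518
S₃ = 0.6518 × 126^0.3458 = 0.6518 × 5.325 ≈ 3.471

3.5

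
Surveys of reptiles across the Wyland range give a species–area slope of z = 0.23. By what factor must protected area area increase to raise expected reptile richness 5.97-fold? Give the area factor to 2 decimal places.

(A₂/A₁)^0.23 = 5.97, so A₂/A₁ = 5.97^(1/0.23) = 5.97^4.348
ln(A₂/A₁) = ln 5.97 / 0.23 = 1.7867 / 0.23 = 7.7685
A₂/A₁ = e^7.7685 ≈ 2365

2364.84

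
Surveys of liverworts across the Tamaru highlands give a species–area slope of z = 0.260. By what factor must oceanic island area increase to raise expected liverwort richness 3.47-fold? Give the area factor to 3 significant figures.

(A₂/A₁)^0.26 = 3.47, so A₂/A₁ = 3.47^(1/0.26) = 3.47^3.846
ln(A₂/A₁) = ln 3.47 / 0.26 = 1.2442 / 0.26 = 4.7852
A₂/A₁ = e^4.7852 ≈ 119.7

120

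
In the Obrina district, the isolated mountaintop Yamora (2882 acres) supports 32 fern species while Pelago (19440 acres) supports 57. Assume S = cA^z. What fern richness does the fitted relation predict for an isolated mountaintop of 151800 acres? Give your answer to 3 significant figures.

z = ln(57/32) / ln(19440/2882) = 0.5773 / 1.9088 = 0.3024
c = 32 / 2882^0.3024 = 32 / 11.13 = 2.876
S₃ = 2.876 × 151800^0.3024 = 2.876 × 36.9 ≈ 106.1

106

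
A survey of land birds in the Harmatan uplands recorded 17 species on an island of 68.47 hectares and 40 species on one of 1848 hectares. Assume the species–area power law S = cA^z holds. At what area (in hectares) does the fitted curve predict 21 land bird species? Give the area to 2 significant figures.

z = ln(40/17) / ln(1848/68.47) = 0.8557 / 3.2955 = 0.2596
c = 17 / 68.47^0.2596 = 17 / 2.996 = 5.674
A = (21/5.674)^(1/0.2596) ⇒ ln A = ln(3.701)/0.2596 = 5.0402
A = e^5.0402 ≈ 154.5 hectares

150 hectares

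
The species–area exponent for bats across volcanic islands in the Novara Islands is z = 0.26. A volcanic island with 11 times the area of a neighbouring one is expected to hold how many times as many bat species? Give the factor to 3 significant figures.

S₂/S₁ = (A₂/A₁)^z = 11^0.26
ln(S₂/S₁) = 0.26 × ln 11 = 0.26 × 2.3979 = 0.6235
S₂/S₁ = e^0.6235 ≈ 1.865

1.87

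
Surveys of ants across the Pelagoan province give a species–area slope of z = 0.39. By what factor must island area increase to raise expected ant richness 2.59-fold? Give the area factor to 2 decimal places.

11.47

(A₂/A₁)^0.39 = 2.59, so A₂/A₁ = 2.59^(1/0.39) = 2.59^2.564
ln(A₂/A₁) = ln 2.59 / 0.39 = 0.9517 / 0.39 = 2.4401
A₂/A₁ = e^2.4401 ≈ 11.47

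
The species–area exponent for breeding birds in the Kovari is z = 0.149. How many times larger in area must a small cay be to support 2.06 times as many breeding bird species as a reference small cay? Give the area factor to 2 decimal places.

(A₂/A₁)^0.149 = 2.06, so A₂/A₁ = 2.06^(1/0.149) = 2.06^6.711
ln(A₂/A₁) = ln 2.06 / 0.149 = 0.7227 / 0.149 = 4.8504
A₂/A₁ = e^4.8504 ≈ 127.8

127.79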